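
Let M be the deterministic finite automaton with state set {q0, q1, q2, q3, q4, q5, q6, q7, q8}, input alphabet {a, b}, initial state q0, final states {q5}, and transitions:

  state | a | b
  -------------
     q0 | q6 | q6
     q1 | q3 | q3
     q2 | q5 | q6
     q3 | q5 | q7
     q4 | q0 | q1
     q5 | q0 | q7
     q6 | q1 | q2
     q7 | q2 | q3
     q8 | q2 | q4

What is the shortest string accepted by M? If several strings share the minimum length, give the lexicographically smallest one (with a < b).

aba

A breadth-first search from q0 reaches an accepting state first via the path q0 → q6 → q2 → q5 on input aba.
No string of length < 3 is accepted (BFS exhausts all shorter strings without reaching an accepting state), and aba is the lexicographically least accepting string of length 3.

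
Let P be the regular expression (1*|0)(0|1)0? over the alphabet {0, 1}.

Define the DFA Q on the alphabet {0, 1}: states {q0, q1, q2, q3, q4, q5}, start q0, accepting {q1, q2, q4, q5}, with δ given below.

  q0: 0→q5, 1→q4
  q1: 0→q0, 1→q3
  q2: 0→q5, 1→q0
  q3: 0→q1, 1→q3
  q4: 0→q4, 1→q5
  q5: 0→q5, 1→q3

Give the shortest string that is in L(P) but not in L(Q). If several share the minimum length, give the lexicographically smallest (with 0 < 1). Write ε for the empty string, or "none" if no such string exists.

The string 01 is accepted by P but not by Q.
No shorter string lies in the difference, and 01 is the lexicographically first length-2 string in L(P) \ L(Q).

01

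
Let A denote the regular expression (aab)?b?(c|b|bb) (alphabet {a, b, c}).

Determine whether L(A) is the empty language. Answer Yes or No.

The string b matches the expression, so it belongs to L(A).
Since L(A) contains at least one string, it is not empty.

No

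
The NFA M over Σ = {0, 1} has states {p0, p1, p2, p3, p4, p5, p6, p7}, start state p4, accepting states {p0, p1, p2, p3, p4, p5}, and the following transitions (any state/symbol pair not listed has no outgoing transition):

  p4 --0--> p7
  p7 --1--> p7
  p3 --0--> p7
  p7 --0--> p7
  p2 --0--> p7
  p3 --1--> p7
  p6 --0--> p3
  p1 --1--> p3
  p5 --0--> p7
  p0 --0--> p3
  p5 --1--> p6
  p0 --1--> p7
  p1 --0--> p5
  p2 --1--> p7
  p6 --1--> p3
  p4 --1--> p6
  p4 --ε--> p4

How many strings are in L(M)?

3

The useful subgraph on states {p3, p4, p6} is acyclic, so L(M) is finite; the longest accepting path visits 3 useful states, giving maximum string length 2.
Counting accepting paths from p4 by length: 1 of length 0, 2 of length 2. Total 3.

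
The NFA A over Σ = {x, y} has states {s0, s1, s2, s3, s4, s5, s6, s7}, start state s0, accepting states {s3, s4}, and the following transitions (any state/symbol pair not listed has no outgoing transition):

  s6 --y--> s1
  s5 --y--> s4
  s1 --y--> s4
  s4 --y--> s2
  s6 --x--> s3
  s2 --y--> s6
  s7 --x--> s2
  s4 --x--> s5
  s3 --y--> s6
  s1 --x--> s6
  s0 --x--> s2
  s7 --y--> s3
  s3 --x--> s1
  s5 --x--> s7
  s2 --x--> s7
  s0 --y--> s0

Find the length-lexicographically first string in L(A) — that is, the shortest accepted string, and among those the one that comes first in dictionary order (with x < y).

xxy

A breadth-first search from s0 reaches an accepting state first via the path s0 → s2 → s7 → s3 on input xxy.
No string of length < 3 is accepted (BFS exhausts all shorter strings without reaching an accepting state), and xxy is the lexicographically least accepting string of length 3.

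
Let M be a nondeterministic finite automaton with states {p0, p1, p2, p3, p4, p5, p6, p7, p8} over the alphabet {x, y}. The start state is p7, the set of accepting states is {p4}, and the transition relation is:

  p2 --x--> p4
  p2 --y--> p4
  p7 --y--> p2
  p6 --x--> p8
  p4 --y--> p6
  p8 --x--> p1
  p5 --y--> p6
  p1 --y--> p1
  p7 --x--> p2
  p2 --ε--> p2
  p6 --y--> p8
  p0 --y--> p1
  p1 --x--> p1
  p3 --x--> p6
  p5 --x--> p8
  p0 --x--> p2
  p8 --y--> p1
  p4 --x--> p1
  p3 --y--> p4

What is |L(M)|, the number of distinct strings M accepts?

The useful subgraph on states {p2, p4, p7} is acyclic, so L(M) is finite; the longest accepting path visits 3 useful states, giving maximum string length 2.
Counting accepting paths from p7 by length: 4 of length 2. Total 4.

4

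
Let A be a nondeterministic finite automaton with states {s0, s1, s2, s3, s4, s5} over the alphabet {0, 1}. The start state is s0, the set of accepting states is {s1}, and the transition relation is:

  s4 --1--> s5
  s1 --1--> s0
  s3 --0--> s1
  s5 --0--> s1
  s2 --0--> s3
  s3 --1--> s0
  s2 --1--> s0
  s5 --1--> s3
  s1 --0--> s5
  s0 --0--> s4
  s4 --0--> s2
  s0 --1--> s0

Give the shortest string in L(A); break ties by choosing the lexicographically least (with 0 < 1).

010

A breadth-first search from s0 reaches an accepting state first via the path s0 → s4 → s5 → s1 on input 010.
No string of length < 3 is accepted (BFS exhausts all shorter strings without reaching an accepting state), and 010 is the lexicographically least accepting string of length 3.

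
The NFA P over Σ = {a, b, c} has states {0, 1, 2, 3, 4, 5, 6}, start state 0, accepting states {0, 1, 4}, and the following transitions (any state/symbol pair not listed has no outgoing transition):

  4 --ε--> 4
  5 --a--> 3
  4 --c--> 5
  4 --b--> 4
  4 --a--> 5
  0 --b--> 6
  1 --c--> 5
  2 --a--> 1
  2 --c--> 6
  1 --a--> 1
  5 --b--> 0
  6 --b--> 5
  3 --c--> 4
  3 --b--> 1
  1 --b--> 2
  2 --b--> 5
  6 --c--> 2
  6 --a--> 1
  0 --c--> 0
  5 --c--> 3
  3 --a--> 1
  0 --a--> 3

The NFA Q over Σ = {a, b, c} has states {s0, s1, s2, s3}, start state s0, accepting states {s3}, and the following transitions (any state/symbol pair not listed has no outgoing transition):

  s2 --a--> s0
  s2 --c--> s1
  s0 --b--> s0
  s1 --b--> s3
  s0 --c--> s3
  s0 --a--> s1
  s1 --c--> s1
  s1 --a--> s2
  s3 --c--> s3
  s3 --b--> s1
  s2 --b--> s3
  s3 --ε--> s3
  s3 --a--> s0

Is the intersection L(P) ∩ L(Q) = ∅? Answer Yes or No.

The string c is accepted by both P and Q.
Hence L(P) ∩ L(Q) ≠ ∅.

No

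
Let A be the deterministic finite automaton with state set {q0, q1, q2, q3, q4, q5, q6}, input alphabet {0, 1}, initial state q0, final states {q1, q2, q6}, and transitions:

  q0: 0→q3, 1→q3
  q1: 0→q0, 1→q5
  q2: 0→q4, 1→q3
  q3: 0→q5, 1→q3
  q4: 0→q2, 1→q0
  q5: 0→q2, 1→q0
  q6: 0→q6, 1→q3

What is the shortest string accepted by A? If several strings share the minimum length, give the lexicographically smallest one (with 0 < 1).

A breadth-first search from q0 reaches an accepting state first via the path q0 → q3 → q5 → q2 on input 000.
No string of length < 3 is accepted (BFS exhausts all shorter strings without reaching an accepting state), and 000 is the lexicographically least accepting string of length 3.

000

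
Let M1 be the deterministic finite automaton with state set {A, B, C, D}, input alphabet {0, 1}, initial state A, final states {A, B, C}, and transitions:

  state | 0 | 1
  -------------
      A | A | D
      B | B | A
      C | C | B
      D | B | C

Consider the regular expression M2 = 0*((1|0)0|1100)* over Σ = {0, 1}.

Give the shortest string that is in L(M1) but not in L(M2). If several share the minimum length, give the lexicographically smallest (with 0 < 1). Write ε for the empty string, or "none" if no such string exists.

The string 11 is accepted by M1 but not by M2.
No shorter string lies in the difference, and 11 is the lexicographically first length-2 string in L(M1) \ L(M2).

11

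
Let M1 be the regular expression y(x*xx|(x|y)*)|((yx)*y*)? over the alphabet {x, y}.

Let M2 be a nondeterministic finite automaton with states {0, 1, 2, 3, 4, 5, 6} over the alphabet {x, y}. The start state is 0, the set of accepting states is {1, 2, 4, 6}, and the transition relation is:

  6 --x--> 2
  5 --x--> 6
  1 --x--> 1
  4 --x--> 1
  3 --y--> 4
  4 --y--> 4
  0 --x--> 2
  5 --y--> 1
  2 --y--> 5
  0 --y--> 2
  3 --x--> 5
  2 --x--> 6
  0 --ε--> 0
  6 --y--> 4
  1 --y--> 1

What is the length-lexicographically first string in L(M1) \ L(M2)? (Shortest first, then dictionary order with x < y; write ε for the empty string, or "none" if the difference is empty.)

The empty string ε is accepted by M1 but not by M2.
Since ε is the unique shortest string, it is the required witness.

ε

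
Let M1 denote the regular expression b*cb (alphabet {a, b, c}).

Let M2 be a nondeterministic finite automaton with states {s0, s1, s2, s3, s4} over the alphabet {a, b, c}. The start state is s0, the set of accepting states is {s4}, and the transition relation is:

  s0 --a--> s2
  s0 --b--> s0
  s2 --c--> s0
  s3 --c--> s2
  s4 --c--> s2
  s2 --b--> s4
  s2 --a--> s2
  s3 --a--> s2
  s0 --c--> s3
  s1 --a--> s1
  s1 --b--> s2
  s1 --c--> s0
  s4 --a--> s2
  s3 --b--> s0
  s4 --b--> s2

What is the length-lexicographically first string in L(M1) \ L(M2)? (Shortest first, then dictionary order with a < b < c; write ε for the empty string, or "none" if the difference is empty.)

cb

The string cb is accepted by M1 but not by M2.
No shorter string lies in the difference, and cb is the lexicographically first length-2 string in L(M1) \ L(M2).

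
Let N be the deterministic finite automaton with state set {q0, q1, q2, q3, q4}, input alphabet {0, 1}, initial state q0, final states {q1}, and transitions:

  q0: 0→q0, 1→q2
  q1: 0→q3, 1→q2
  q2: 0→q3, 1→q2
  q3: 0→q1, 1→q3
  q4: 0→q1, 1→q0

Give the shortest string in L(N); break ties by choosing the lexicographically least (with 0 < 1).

A breadth-first search from q0 reaches an accepting state first via the path q0 → q2 → q3 → q1 on input 100.
No string of length < 3 is accepted (BFS exhausts all shorter strings without reaching an accepting state), and 100 is the lexicographically least accepting string of length 3.

100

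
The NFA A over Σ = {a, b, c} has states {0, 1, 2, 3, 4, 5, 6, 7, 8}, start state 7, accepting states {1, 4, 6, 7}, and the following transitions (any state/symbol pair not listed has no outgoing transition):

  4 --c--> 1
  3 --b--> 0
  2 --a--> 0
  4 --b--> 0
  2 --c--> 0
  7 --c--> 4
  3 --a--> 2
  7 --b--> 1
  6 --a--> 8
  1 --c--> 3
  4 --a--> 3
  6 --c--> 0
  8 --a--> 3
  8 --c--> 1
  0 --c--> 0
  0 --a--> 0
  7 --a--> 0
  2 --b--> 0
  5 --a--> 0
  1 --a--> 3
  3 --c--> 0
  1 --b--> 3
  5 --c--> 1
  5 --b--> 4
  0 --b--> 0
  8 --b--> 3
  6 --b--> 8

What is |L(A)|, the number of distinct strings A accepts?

The useful subgraph on states {1, 4, 7} is acyclic, so L(A) is finite; the longest accepting path visits 3 useful states, giving maximum string length 2.
Counting accepting paths from 7 by length: 1 of length 0, 2 of length 1, 1 of length 2. Total 4.

4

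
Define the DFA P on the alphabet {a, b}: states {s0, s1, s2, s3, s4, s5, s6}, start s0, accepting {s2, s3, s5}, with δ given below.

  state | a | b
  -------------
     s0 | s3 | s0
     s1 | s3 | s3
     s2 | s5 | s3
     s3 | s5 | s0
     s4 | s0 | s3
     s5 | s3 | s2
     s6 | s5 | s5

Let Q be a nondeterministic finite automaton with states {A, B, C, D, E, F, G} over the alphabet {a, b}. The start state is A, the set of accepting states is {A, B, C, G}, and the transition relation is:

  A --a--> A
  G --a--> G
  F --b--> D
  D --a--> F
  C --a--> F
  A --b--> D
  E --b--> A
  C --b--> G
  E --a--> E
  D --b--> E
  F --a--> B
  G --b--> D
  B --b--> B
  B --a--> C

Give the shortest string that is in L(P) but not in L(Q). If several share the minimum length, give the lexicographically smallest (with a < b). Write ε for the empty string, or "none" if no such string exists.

ba

The string ba is accepted by P but not by Q.
No shorter string lies in the difference, and ba is the lexicographically first length-2 string in L(P) \ L(Q).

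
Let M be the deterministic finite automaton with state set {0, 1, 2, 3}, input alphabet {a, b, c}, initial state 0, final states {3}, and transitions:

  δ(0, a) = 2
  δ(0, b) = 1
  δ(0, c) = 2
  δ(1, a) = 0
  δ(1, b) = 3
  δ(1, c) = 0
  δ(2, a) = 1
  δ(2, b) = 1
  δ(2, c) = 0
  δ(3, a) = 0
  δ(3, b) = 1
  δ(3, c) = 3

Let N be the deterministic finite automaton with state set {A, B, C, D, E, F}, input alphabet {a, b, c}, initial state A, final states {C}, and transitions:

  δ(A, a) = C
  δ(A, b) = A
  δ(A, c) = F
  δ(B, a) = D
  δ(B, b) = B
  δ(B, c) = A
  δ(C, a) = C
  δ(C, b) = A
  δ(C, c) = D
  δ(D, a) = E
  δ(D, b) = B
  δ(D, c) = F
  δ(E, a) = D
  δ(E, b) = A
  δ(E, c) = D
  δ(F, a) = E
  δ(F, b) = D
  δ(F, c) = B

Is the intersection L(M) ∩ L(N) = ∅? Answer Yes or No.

Yes

Exploring the product automaton M × N from the start pair (0, A), following both machines on each input symbol, reaches 20 state pairs: (0, A), (2, C), (1, A), (2, F), (1, C), (0, D), (0, C), (3, A), (0, F), (1, E), (1, D), (0, B), (2, E), (1, B), (2, D), (3, F), (2, B), (0, E), (3, B), (2, A).
M accepts in {3} and N accepts in {C}; no reachable pair has both components accepting, so no string drives both machines to acceptance simultaneously and L(M) ∩ L(N) = ∅.
So no string is accepted by both, and the intersection is empty.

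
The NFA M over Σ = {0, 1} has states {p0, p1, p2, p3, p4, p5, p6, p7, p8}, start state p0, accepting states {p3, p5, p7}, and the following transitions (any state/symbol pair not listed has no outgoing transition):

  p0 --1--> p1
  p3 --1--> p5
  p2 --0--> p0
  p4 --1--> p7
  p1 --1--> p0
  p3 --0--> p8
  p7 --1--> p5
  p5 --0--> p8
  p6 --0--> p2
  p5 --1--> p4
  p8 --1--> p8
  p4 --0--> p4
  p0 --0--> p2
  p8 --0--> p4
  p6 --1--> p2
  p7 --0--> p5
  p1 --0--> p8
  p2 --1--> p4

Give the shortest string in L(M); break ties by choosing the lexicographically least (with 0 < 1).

A breadth-first search from p0 reaches an accepting state first via the path p0 → p2 → p4 → p7 on input 011.
No string of length < 3 is accepted (BFS exhausts all shorter strings without reaching an accepting state), and 011 is the lexicographically least accepting string of length 3.

011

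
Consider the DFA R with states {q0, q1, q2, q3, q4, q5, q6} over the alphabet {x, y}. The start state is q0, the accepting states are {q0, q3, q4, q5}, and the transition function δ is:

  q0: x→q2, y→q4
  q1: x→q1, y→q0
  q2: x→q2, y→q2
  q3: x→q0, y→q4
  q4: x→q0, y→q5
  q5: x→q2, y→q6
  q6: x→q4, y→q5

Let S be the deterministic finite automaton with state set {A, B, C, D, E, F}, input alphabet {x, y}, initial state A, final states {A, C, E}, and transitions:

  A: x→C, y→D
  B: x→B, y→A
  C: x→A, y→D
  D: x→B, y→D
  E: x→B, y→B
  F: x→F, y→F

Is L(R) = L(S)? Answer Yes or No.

No

The string y is accepted by R but rejected by S.
So L(R) ≠ L(S).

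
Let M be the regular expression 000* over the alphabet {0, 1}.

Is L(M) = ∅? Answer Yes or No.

The string 00 matches the expression, so it belongs to L(M).
Since L(M) contains at least one string, it is not empty.

No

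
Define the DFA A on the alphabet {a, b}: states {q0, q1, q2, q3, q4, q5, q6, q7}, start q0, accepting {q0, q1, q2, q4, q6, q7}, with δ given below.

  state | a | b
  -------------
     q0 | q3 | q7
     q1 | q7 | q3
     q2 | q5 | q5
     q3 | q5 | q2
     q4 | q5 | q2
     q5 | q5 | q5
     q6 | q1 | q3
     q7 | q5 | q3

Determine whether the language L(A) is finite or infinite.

finite

The useful states (reachable from q0 and able to reach an accepting state) are {q0, q2, q3, q7}.
Restricted to these states the transition graph has no cycle, so every accepting path has bounded length and L is finite.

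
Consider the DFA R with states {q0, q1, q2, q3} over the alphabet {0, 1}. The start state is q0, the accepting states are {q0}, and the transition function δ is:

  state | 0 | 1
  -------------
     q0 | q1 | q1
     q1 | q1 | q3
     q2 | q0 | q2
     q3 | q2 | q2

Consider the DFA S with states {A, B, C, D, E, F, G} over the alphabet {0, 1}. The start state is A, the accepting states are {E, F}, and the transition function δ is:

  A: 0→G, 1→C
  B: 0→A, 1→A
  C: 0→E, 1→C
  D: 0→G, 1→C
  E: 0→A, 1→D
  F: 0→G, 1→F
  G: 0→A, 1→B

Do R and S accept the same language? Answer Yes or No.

The empty string ε is accepted by R but rejected by S.
So L(R) ≠ L(S).

No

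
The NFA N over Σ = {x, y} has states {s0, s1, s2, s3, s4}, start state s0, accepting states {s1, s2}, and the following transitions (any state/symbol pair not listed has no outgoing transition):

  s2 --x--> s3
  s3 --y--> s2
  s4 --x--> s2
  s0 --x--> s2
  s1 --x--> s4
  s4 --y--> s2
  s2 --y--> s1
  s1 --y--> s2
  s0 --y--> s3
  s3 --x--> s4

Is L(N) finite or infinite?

infinite

State s2 is reachable from the start and can reach an accepting state, and it lies on the cycle s2 → s1 → s2.
Traversing that cycle any number of times yields accepted strings of unbounded length, so the language is infinite.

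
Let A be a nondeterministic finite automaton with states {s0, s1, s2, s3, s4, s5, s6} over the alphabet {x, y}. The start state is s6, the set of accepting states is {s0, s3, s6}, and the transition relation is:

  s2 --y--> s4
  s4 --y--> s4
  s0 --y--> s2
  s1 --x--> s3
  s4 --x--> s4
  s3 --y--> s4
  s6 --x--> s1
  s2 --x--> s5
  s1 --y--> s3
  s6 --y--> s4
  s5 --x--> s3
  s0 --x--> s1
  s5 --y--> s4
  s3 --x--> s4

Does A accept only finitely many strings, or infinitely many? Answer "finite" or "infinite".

finite

The useful states (reachable from s6 and able to reach an accepting state) are {s1, s3, s6}.
Restricted to these states the transition graph has no cycle, so every accepting path has bounded length and L is finite.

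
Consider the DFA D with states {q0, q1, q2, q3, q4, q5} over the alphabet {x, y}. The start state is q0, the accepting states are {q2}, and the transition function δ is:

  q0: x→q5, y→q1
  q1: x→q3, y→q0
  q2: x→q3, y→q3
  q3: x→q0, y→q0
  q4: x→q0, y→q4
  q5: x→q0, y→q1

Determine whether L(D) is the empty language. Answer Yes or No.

Yes

The states reachable from the start state are {q0, q1, q3, q5}.
None of the accepting states {q2} is reachable, so no string is accepted and L(D) = ∅.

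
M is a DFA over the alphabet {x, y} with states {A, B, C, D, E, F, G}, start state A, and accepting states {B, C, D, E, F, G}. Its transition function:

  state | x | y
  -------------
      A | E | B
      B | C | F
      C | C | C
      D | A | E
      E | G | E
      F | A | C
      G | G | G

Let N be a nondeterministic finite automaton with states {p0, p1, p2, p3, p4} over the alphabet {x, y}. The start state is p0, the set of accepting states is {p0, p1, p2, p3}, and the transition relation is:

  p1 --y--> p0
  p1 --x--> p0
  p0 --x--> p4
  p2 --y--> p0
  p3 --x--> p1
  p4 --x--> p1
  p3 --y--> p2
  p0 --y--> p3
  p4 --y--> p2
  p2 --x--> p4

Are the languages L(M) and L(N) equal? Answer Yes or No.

No

The string x is accepted by M but rejected by N.
So L(M) ≠ L(N).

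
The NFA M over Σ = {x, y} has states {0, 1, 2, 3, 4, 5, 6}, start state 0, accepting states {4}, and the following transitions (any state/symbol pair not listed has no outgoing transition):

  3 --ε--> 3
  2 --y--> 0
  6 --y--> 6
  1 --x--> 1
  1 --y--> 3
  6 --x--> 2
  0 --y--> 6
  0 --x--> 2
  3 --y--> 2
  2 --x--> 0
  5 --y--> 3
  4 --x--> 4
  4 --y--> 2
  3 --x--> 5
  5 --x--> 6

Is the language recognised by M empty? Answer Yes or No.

The states reachable from the start state are {0, 2, 6}.
None of the accepting states {4} is reachable, so no string is accepted and L(M) = ∅.

Yes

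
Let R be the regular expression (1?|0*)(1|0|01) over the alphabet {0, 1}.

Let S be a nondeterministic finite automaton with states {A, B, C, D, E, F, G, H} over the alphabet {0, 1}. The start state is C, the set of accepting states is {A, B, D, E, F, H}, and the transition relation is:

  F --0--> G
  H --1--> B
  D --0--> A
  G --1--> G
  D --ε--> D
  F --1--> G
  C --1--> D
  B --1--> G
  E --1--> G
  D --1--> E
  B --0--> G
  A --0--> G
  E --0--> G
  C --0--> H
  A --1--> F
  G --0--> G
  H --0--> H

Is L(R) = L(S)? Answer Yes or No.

Yes

Converting the expression R to a DFA (subset construction, then merging equivalent states) gives the minimal DFA with states {r0, r1, r2, r3, r4, r5}, start state r0, accepting states {r1, r2, r3, r4} and transitions r0: 0→r1, 1→r2; r1: 0→r1, 1→r3; r2: 0→r4, 1→r3; r3: 0→r5, 1→r5; r4: 0→r5, 1→r3; r5: 0→r5, 1→r5.
Exploring the product automaton R × S from the start pair (r0, C), following both machines on each input symbol, reaches 8 state pairs: (r0, C), (r1, H), (r2, D), (r3, B), (r4, A), (r3, E), (r5, G), (r3, F).
R accepts in {r1, r2, r3, r4} and S accepts in {A, B, D, E, F, H}. In every reachable pair the two components are either both accepting — (r1, H), (r2, D), (r3, B), (r4, A), (r3, E), (r3, F) — or both non-accepting, so no string is accepted by exactly one of the machines: L(R) \ L(S) and L(S) \ L(R) are both empty.
Hence every string is accepted by R iff it is accepted by S, and the two languages coincide.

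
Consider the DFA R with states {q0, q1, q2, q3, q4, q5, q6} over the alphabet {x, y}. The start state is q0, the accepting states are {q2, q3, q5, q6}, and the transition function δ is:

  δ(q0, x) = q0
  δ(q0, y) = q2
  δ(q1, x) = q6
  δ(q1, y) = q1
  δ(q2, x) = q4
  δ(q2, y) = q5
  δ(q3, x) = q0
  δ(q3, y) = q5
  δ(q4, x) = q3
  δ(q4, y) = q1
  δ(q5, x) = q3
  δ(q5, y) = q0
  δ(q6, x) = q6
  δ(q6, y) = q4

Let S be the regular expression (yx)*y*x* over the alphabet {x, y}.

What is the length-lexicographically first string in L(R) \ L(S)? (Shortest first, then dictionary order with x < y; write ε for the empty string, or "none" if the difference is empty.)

xy

The string xy is accepted by R but not by S.
No shorter string lies in the difference, and xy is the lexicographically first length-2 string in L(R) \ L(S).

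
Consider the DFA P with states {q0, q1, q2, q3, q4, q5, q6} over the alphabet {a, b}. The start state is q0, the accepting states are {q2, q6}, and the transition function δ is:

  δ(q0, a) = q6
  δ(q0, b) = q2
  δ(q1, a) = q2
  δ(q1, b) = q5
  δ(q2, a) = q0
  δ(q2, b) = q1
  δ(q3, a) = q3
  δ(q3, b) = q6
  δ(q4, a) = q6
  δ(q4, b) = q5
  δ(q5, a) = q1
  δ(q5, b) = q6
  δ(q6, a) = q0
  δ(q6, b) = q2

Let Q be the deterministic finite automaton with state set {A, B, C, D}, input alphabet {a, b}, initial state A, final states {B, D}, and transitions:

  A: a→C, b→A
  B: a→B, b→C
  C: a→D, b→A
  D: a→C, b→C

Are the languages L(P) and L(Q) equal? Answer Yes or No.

No

The string a is accepted by P but rejected by Q.
So L(P) ≠ L(Q).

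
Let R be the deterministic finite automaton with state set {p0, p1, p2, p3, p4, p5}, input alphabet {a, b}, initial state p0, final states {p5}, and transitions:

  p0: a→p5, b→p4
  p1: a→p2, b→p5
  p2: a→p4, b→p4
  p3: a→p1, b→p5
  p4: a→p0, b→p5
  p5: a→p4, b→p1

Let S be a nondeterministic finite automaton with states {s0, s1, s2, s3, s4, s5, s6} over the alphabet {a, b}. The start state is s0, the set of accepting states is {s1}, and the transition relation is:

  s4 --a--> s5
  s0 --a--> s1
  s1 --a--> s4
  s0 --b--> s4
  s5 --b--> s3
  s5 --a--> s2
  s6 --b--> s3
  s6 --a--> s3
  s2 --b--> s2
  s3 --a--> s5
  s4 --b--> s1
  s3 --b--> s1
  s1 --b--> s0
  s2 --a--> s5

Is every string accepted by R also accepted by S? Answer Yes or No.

The string abb is in L(R) but not in L(S).
So L(R) ⊄ L(S).

No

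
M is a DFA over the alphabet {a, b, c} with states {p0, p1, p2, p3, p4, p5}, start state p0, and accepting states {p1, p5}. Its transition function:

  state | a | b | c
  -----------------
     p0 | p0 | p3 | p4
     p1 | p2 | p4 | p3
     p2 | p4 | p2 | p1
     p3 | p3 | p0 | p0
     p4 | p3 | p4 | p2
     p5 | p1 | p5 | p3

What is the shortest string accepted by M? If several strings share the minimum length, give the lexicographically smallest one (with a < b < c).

ccc

A breadth-first search from p0 reaches an accepting state first via the path p0 → p4 → p2 → p1 on input ccc.
No string of length < 3 is accepted (BFS exhausts all shorter strings without reaching an accepting state), and ccc is the lexicographically least accepting string of length 3.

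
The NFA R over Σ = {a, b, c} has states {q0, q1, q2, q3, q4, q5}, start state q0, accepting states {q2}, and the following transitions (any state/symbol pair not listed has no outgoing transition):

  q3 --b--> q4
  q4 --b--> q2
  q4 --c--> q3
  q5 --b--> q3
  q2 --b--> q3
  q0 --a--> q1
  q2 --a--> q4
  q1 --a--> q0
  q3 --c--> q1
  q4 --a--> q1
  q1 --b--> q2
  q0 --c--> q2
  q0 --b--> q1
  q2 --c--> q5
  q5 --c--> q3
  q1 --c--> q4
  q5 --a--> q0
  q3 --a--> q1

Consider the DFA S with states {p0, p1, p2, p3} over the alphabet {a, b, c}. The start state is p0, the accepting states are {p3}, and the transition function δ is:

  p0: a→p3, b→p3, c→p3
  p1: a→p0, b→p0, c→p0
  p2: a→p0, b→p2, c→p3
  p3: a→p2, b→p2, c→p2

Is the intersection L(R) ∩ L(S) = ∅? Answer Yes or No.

No

The string c is accepted by both R and S.
Hence L(R) ∩ L(S) ≠ ∅.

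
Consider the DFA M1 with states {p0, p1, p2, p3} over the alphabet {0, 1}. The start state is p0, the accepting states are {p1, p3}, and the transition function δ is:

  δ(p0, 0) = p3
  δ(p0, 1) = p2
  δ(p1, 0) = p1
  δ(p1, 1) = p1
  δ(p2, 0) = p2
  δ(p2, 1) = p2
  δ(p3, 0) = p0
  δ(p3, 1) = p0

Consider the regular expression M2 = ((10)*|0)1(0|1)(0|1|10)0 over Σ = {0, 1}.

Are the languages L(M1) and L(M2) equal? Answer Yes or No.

The string 0 is accepted by M1 but rejected by M2.
So L(M1) ≠ L(M2).

No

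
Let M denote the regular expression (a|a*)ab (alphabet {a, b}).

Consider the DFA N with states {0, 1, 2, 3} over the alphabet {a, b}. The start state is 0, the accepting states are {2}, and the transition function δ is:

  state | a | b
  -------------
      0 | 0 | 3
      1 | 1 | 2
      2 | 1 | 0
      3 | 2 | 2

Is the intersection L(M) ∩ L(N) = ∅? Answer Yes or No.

Yes

Converting the expression M to a DFA (subset construction, then merging equivalent states) gives the minimal DFA with states {m0, m1, m2, m3}, start state m0, accepting states {m3} and transitions m0: a→m1, b→m2; m1: a→m1, b→m3; m2: a→m2, b→m2; m3: a→m2, b→m2.
Exploring the product automaton M × N from the start pair (m0, 0), following both machines on each input symbol, reaches 7 state pairs: (m0, 0), (m1, 0), (m2, 3), (m3, 3), (m2, 2), (m2, 1), (m2, 0).
M accepts in {m3} and N accepts in {2}; no reachable pair has both components accepting, so no string drives both machines to acceptance simultaneously and L(M) ∩ L(N) = ∅.
So no string is accepted by both, and the intersection is empty.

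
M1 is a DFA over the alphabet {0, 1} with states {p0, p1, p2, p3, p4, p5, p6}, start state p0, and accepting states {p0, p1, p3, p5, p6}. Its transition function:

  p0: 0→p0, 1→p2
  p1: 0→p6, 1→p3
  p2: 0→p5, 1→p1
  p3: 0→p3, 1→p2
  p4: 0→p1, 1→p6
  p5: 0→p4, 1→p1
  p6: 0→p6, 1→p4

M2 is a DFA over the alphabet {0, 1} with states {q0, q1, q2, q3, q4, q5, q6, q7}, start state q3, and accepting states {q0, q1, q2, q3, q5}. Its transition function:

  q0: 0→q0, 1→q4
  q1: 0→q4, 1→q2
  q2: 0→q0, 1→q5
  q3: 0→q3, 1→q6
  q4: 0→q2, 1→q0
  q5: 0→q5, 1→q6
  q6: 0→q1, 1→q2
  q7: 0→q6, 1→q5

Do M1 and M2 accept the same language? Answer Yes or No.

Exploring the product automaton M1 × M2 from the start pair (p0, q3), following both machines on each input symbol, reaches 7 state pairs: (p0, q3), (p2, q6), (p5, q1), (p1, q2), (p4, q4), (p6, q0), (p3, q5).
M1 accepts in {p0, p1, p3, p5, p6} and M2 accepts in {q0, q1, q2, q3, q5}. In every reachable pair the two components are either both accepting — (p0, q3), (p5, q1), (p1, q2), (p6, q0), (p3, q5) — or both non-accepting, so no string is accepted by exactly one of the machines: L(M1) \ L(M2) and L(M2) \ L(M1) are both empty.
Hence every string is accepted by M1 iff it is accepted by M2, and the two languages coincide.

Yes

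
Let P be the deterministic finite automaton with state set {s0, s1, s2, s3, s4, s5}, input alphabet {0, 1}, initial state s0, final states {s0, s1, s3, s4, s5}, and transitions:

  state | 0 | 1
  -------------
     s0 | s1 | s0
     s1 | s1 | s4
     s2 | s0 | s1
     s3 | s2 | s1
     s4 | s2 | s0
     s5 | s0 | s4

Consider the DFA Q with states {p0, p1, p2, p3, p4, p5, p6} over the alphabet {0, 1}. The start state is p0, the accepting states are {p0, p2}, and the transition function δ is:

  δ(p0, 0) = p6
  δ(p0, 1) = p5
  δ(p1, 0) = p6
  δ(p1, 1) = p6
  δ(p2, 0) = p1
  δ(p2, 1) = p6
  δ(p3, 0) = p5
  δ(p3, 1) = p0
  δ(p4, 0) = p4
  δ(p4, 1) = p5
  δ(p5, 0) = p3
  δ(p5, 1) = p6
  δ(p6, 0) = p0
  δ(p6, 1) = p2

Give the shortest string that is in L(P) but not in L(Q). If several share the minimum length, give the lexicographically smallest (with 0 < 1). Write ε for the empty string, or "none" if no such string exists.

The string 0 is accepted by P but not by Q.
No shorter string lies in the difference, and 0 is the lexicographically first length-1 string in L(P) \ L(Q).

0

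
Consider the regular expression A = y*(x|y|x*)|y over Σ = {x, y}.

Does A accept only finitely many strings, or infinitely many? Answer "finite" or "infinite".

The expression contains a Kleene star applied to a subexpression that matches at least one nonempty string, so it matches strings of unbounded length.
Hence L(A) is infinite.

infinite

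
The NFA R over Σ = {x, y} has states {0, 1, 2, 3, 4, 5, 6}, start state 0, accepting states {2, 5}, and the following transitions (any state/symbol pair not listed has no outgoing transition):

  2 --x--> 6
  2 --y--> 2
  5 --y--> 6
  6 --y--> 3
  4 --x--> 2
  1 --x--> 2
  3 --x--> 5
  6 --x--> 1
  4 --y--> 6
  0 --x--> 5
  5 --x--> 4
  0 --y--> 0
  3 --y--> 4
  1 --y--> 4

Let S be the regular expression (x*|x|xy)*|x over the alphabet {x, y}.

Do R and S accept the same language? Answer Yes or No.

No

The string yx is accepted by R but rejected by S.
So L(R) ≠ L(S).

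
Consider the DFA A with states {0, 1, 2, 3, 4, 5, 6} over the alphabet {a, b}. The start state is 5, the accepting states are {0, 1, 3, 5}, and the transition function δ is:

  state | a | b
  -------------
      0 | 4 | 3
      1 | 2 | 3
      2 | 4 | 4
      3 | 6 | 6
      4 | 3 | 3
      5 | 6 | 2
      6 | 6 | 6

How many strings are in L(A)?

5

The useful subgraph on states {2, 3, 4, 5} is acyclic, so L(A) is finite; the longest accepting path visits 4 useful states, giving maximum string length 3.
Counting accepting paths from 5 by length: 1 of length 0, 4 of length 3. Total 5.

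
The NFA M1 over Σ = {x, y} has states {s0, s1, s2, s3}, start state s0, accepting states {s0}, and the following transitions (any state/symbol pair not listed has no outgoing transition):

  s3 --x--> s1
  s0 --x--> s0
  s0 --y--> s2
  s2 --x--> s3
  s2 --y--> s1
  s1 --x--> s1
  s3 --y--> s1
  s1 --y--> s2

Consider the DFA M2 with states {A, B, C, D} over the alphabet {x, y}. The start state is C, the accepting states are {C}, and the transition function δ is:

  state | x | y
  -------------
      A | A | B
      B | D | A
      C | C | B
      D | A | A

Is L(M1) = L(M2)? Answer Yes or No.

Yes

Exploring the product automaton M1 × M2 from the start pair (s0, C), following both machines on each input symbol, reaches 4 state pairs: (s0, C), (s2, B), (s3, D), (s1, A).
M1 accepts in {s0} and M2 accepts in {C}. In every reachable pair the two components are either both accepting — (s0, C) — or both non-accepting, so no string is accepted by exactly one of the machines: L(M1) \ L(M2) and L(M2) \ L(M1) are both empty.
Hence every string is accepted by M1 iff it is accepted by M2, and the two languages coincide.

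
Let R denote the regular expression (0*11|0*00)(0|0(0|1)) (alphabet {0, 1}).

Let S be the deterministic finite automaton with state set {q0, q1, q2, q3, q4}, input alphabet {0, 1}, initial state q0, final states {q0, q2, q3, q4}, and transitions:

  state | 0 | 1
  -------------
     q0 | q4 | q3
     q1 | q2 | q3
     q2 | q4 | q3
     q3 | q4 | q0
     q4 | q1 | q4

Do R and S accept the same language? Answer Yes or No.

The string 0110 is accepted by R but rejected by S.
So L(R) ≠ L(S).

No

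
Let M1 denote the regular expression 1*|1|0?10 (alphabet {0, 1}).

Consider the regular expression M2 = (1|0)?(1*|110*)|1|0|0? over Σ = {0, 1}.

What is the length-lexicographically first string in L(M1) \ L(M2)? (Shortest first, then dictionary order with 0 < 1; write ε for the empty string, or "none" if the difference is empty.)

The string 10 is accepted by M1 but not by M2.
No shorter string lies in the difference, and 10 is the lexicographically first length-2 string in L(M1) \ L(M2).

10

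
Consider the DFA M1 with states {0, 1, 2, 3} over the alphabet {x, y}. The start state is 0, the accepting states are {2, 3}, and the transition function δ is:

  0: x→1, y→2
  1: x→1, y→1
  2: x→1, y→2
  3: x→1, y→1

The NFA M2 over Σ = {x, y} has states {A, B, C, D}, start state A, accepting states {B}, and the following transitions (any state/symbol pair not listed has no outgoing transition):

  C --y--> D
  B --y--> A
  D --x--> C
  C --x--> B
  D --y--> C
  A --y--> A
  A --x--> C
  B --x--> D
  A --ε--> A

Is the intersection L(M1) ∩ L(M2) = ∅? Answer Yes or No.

Yes

Exploring the product automaton M1 × M2 from the start pair (0, A), following both machines on each input symbol, reaches 6 state pairs: (0, A), (1, C), (2, A), (1, B), (1, D), (1, A).
M1 accepts in {2, 3} and M2 accepts in {B}; no reachable pair has both components accepting, so no string drives both machines to acceptance simultaneously and L(M1) ∩ L(M2) = ∅.
So no string is accepted by both, and the intersection is empty.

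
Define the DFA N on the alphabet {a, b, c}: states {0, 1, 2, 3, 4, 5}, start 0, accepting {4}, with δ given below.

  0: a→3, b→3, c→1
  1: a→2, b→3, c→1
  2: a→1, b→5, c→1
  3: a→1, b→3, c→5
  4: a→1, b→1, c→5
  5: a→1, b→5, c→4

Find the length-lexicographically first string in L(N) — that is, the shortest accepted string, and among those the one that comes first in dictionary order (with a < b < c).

A breadth-first search from 0 reaches an accepting state first via the path 0 → 3 → 5 → 4 on input acc.
No string of length < 3 is accepted (BFS exhausts all shorter strings without reaching an accepting state), and acc is the lexicographically least accepting string of length 3.

acc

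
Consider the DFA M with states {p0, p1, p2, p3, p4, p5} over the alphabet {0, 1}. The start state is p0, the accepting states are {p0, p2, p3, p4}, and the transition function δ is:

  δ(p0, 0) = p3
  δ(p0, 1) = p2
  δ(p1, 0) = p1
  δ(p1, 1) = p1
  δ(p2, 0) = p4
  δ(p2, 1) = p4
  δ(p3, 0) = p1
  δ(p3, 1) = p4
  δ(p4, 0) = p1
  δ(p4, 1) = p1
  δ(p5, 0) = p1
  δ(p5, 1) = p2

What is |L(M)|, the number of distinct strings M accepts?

The useful subgraph on states {p0, p2, p3, p4} is acyclic, so L(M) is finite; the longest accepting path visits 3 useful states, giving maximum string length 2.
Counting accepting paths from p0 by length: 1 of length 0, 2 of length 1, 3 of length 2. Total 6.

6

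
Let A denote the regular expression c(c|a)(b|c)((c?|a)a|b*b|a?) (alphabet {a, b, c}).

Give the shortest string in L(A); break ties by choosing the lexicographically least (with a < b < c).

cab

By inspection of the expression, no string of length less than 3 matches, and cab is the lexicographically first match of length 3.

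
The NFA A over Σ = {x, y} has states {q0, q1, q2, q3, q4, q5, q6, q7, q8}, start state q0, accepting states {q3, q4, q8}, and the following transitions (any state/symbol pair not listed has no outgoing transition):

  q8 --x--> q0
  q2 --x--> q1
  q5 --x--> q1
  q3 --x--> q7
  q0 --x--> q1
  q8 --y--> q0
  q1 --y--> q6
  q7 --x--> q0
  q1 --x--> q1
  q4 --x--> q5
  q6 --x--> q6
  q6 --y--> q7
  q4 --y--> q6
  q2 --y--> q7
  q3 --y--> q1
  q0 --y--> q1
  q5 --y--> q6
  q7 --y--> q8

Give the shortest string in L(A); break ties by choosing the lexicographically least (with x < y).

A breadth-first search from q0 reaches an accepting state first via the path q0 → q1 → q6 → q7 → q8 on input xyyy.
No string of length < 4 is accepted (BFS exhausts all shorter strings without reaching an accepting state), and xyyy is the lexicographically least accepting string of length 4.

xyyy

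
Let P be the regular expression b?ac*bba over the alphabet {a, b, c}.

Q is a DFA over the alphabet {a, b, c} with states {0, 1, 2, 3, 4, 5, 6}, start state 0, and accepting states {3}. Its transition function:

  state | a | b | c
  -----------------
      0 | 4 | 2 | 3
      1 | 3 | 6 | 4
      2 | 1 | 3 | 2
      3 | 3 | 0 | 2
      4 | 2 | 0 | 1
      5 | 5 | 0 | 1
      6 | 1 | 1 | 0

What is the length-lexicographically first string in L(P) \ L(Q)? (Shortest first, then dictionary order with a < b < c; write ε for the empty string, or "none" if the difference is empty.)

abba

The string abba is accepted by P but not by Q.
No shorter string lies in the difference, and abba is the lexicographically first length-4 string in L(P) \ L(Q).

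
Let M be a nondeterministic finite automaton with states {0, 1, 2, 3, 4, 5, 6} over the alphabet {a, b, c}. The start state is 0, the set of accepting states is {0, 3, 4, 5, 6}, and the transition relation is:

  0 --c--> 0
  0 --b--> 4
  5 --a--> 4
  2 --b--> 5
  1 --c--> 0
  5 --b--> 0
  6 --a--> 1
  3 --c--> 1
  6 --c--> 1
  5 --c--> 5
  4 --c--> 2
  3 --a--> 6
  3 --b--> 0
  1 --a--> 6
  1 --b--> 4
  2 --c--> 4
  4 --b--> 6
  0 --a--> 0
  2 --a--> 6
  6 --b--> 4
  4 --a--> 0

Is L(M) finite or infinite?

infinite

State 0 is reachable from the start and can reach an accepting state, and it lies on the cycle 0 → 0.
Traversing that cycle any number of times yields accepted strings of unbounded length, so the language is infinite.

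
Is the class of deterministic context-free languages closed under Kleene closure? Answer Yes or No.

No

L = {c aⁿbⁿ : n≥0} ∪ {cc aⁿb²ⁿ : n≥0} is a DCFL (the number of leading c's fixes which ratio the DPDA checks), but L* is not. Every word of L starts with c, so in a factorisation of the string cc aⁱbʲ (i≥1) into words of L each factor begins at one of the two c's: either the whole string is a single word of L (forcing j = 2i), or it splits as c · (c aⁱbʲ) with c ∈ L (take n = 0) and c aⁱbʲ ∈ L (forcing j = i). Thus L* ∩ cca⁺b* = {cc aⁿbⁿ : n≥1} ∪ {cc aⁿb²ⁿ : n≥1}. A DPDA for L* would give one for this intersection with a regular set, and, started from its configuration after reading cc, one for {aⁿbⁿ : n≥1} ∪ {aⁿb²ⁿ : n≥1}, which no deterministic PDA accepts (a DPDA for it would have a single run on aⁿb²ⁿ, accepting after the prefix aⁿbⁿ and accepting again after n more b's; an ordinary PDA that simulates it on a's and b's and, at any moment when it is accepting, may switch to reading only a fresh letter d while feeding each d to the simulation as a b, would accept aⁱbʲdᵏ (k≥1) exactly when both aⁱbʲ and aⁱbʲ⁺ᵏ are in the language, i.e. its language intersected with the regular set a*b*d⁺ would be exactly {aⁿbⁿdⁿ : n≥1} — impossible, since context-free languages are closed under intersection with regular sets and {aⁿbⁿdⁿ} is not context-free). So L* is not a DCFL.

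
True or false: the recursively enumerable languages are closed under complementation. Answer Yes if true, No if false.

If both L and its complement were r.e., running the two recognisers in parallel would decide L, so L would be recursive; but there are r.e. languages that are not recursive (e.g. the halting problem), and their complements are therefore not r.e.

No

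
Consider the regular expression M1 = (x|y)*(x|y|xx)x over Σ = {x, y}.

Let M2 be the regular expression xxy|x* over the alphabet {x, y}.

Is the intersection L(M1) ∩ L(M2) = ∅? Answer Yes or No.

The string xx is accepted by both M1 and M2.
Hence L(M1) ∩ L(M2) ≠ ∅.

No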